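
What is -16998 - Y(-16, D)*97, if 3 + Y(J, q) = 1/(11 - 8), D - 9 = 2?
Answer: -50218/3 ≈ -16739.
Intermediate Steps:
D = 11 (D = 9 + 2 = 11)
Y(J, q) = -8/3 (Y(J, q) = -3 + 1/(11 - 8) = -3 + 1/3 = -3 + ⅓ = -8/3)
-16998 - Y(-16, D)*97 = -16998 - (-8)*97/3 = -16998 - 1*(-776/3) = -16998 + 776/3 = -50218/3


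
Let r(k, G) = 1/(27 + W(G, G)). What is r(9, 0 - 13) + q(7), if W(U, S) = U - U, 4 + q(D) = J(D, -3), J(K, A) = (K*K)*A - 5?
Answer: -4211/27 ≈ -155.96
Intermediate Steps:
J(K, A) = -5 + A*K**2 (J(K, A) = K**2*A - 5 = A*K**2 - 5 = -5 + A*K**2)
q(D) = -9 - 3*D**2 (q(D) = -4 + (-5 - 3*D**2) = -9 - 3*D**2)
W(U, S) = 0
r(k, G) = 1/27 (r(k, G) = 1/(27 + 0) = 1/27)
r(9, 0 - 13) + q(7) = 1/27 + (-9 - 3*7**2) = 1/27 + (-9 - 3*49) = 1/27 + (-9 - 147) = 1/27 - 156 = -4211/27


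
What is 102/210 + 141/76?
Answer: 6227/2660 ≈ 2.3410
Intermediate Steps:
102/210 + 141/76 = 102*(1/210) + 141*(1/76) = 17/35 + 141/76 = 6227/2660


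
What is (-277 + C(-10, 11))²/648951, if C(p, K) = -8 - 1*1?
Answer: 81796/648951 ≈ 0.12604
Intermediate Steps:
C(p, K) = -9 (C(p, K) = -8 - 1 = -9)
(-277 + C(-10, 11))²/648951 = (-277 - 9)²/648951 = (-286)²*(1/648951) = 81796*(1/648951) = 81796/648951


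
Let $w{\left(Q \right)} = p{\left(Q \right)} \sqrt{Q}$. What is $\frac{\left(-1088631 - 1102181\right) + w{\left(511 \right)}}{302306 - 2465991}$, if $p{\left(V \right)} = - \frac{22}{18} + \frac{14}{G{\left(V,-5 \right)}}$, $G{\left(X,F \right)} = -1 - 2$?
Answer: $\frac{2190812}{2163685} + \frac{53 \sqrt{511}}{19473165} \approx 1.0126$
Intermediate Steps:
$G{\left(X,F \right)} = -3$
$p{\left(V \right)} = - \frac{53}{9}$ ($p{\left(V \right)} = - \frac{22}{18} + \frac{14}{-3} = \left(-22\right) \frac{1}{18} + 14 \left(- \frac{1}{3}\right) = - \frac{11}{9} - \frac{14}{3} = - \frac{53}{9}$)
$w{\left(Q \right)} = - \frac{53 \sqrt{Q}}{9}$
$\frac{\left(-1088631 - 1102181\right) + w{\left(511 \right)}}{302306 - 2465991} = \frac{\left(-1088631 - 1102181\right) - \frac{53 \sqrt{511}}{9}}{302306 - 2465991} = \frac{\left(-1088631 - 1102181\right) - \frac{53 \sqrt{511}}{9}}{-2163685} = \left(-2190812 - \frac{53 \sqrt{511}}{9}\right) \left(- \frac{1}{2163685}\right) = \frac{2190812}{2163685} + \frac{53 \sqrt{511}}{19473165}$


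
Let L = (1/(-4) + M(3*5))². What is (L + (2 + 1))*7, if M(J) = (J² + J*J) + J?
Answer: 24191503/16 ≈ 1.5120e+6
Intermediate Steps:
M(J) = J + 2*J² (M(J) = (J² + J²) + J = 2*J² + J = J + 2*J²)
L = 3455881/16 (L = (1/(-4) + (3*5)*(1 + 2*(3*5)))² = (1*(-¼) + 15*(1 + 2*15))² = (-¼ + 15*(1 + 30))² = (-¼ + 15*31)² = (-¼ + 465)² = (1859/4)² = 3455881/16 ≈ 2.1599e+5)
(L + (2 + 1))*7 = (3455881/16 + (2 + 1))*7 = (3455881/16 + 3)*7 = (3455929/16)*7 = 24191503/16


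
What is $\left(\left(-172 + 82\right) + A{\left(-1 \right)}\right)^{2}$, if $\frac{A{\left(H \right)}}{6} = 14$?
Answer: $36$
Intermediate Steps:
$A{\left(H \right)} = 84$ ($A{\left(H \right)} = 6 \cdot 14 = 84$)
$\left(\left(-172 + 82\right) + A{\left(-1 \right)}\right)^{2} = \left(\left(-172 + 82\right) + 84\right)^{2} = \left(-90 + 84\right)^{2} = \left(-6\right)^{2} = 36$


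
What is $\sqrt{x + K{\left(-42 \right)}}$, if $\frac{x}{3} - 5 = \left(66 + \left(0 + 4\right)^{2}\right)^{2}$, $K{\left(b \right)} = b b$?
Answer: $9 \sqrt{271} \approx 148.16$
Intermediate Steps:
$K{\left(b \right)} = b^{2}$
$x = 20187$ ($x = 15 + 3 \left(66 + \left(0 + 4\right)^{2}\right)^{2} = 15 + 3 \left(66 + 4^{2}\right)^{2} = 15 + 3 \left(66 + 16\right)^{2} = 15 + 3 \cdot 82^{2} = 15 + 3 \cdot 6724 = 15 + 20172 = 20187$)
$\sqrt{x + K{\left(-42 \right)}} = \sqrt{20187 + \left(-42\right)^{2}} = \sqrt{20187 + 1764} = \sqrt{21951} = 9 \sqrt{271}$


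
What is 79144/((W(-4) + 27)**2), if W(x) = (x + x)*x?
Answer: 79144/3481 ≈ 22.736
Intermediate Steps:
W(x) = 2*x**2 (W(x) = (2*x)*x = 2*x**2)
79144/((W(-4) + 27)**2) = 79144/((2*(-4)**2 + 27)**2) = 79144/((2*16 + 27)**2) = 79144/((32 + 27)**2) = 79144/(59**2) = 79144/3481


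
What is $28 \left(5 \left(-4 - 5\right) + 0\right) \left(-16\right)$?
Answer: $20160$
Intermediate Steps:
$28 \left(5 \left(-4 - 5\right) + 0\right) \left(-16\right) = 28 \left(5 \left(-9\right) + 0\right) \left(-16\right) = 28 \left(-45 + 0\right) \left(-16\right) = 28 \left(-45\right) \left(-16\right) = \left(-1260\right) \left(-16\right) = 20160$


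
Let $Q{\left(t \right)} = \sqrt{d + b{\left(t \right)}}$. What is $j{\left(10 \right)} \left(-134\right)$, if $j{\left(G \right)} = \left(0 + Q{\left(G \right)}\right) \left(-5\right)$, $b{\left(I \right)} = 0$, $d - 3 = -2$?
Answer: $670$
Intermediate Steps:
$d = 1$ ($d = 3 - 2 = 1$)
$Q{\left(t \right)} = 1$ ($Q{\left(t \right)} = \sqrt{1 + 0} = \sqrt{1} = 1$)
$j{\left(G \right)} = -5$ ($j{\left(G \right)} = \left(0 + 1\right) \left(-5\right) = 1 \left(-5\right) = -5$)
$j{\left(10 \right)} \left(-134\right) = \left(-5\right) \left(-134\right) = 670$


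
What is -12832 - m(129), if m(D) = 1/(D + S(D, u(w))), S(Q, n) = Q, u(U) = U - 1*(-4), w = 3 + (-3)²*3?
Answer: -3310657/258 ≈ -12832.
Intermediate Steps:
w = 30 (w = 3 + 9*3 = 3 + 27 = 30)
u(U) = 4 + U (u(U) = U + 4 = 4 + U)
m(D) = 1/(2*D) (m(D) = 1/(D + D) = 1/(2*D))
-12832 - m(129) = -12832 - 1/(2*129) = -12832 - 1*1/258 = -12832 - 1/258 = -3310657/258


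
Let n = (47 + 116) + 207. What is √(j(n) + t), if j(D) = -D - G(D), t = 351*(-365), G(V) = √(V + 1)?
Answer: √(-128485 - √371) ≈ 358.48*I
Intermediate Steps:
G(V) = √(1 + V)
n = 370 (n = 163 + 207 = 370)
t = -128115
j(D) = -D - √(1 + D)
√(j(n) + t) = √((-1*370 - √(1 + 370)) - 128115) = √((-370 - √371) - 128115) = √(-128485 - √371)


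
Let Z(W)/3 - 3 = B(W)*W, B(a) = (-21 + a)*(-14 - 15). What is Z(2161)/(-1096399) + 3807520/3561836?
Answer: 359306436221809/976298357141 ≈ 368.03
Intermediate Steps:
B(a) = 609 - 29*a (B(a) = (-21 + a)*(-29) = 609 - 29*a)
Z(W) = 9 + 3*W*(609 - 29*W) (Z(W) = 9 + 3*((609 - 29*W)*W) = 9 + 3*(W*(609 - 29*W)) = 9 + 3*W*(609 - 29*W))
Z(2161)/(-1096399) + 3807520/3561836 = (9 - 87*2161*(-21 + 2161))/(-1096399) + 3807520/3561836 = (9 - 87*2161*2140)*(-1/1096399) + 3807520*(1/3561836) = (9 - 402334980)*(-1/1096399) + 951880/890459 = -402334971*(-1/1096399) + 951880/890459 = 402334971/1096399 + 951880/890459 = 359306436221809/976298357141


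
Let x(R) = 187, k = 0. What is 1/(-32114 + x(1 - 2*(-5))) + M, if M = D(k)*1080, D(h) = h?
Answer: -1/31927 ≈ -3.1321e-5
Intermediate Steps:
M = 0 (M = 0*1080 = 0)
1/(-32114 + x(1 - 2*(-5))) + M = 1/(-32114 + 187) + 0 = 1/(-31927) + 0 = -1/31927 + 0 = -1/31927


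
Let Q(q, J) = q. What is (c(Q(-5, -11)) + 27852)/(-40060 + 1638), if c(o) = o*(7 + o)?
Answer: -13921/19211 ≈ -0.72464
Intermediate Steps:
(c(Q(-5, -11)) + 27852)/(-40060 + 1638) = (-5*(7 - 5) + 27852)/(-40060 + 1638) = (-5*2 + 27852)/(-38422) = (-10 + 27852)*(-1/38422) = 27842*(-1/38422) = -13921/19211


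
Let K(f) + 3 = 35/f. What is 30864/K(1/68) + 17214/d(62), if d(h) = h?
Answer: 21415623/73687 ≈ 290.63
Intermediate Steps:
K(f) = -3 + 35/f
30864/K(1/68) + 17214/d(62) = 30864/(-3 + 35/(1/68)) + 17214/62 = 30864/(-3 + 35/(1/68)) + 17214*(1/62) = 30864/(-3 + 35*68) + 8607/31 = 30864/(-3 + 2380) + 8607/31 = 30864/2377 + 8607/31 = 21415623/73687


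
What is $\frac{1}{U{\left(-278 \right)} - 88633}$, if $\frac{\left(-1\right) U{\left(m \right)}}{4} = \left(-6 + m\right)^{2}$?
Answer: $- \frac{1}{411257} \approx -2.4316 \cdot 10^{-6}$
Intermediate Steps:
$U{\left(m \right)} = - 4 \left(-6 + m\right)^{2}$
$\frac{1}{U{\left(-278 \right)} - 88633} = \frac{1}{- 4 \left(-6 - 278\right)^{2} - 88633} = \frac{1}{- 4 \left(-284\right)^{2} - 88633} = \frac{1}{\left(-4\right) 80656 - 88633} = \frac{1}{-322624 - 88633} = \frac{1}{-411257} = - \frac{1}{411257}$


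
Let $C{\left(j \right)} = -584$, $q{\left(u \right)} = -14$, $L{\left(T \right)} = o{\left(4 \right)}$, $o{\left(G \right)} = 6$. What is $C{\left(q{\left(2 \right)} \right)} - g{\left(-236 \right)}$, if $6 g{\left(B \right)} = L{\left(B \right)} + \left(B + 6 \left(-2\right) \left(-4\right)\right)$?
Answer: $- \frac{1661}{3} \approx -553.67$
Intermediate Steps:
$L{\left(T \right)} = 6$
$g{\left(B \right)} = 9 + \frac{B}{6}$ ($g{\left(B \right)} = \frac{6 + \left(B + 6 \left(-2\right) \left(-4\right)\right)}{6} = \frac{6 + \left(B - -48\right)}{6} = \frac{6 + \left(B + 48\right)}{6} = \frac{6 + \left(48 + B\right)}{6} = \frac{54 + B}{6} = 9 + \frac{B}{6}$)
$C{\left(q{\left(2 \right)} \right)} - g{\left(-236 \right)} = -584 - \left(9 + \frac{1}{6} \left(-236\right)\right) = -584 - \left(9 - \frac{118}{3}\right) = -584 - - \frac{91}{3} = -584 + \frac{91}{3} = - \frac{1661}{3}$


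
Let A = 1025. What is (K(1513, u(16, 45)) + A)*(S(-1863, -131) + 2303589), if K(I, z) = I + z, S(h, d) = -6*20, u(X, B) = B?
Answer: 5949860427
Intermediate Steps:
S(h, d) = -120
(K(1513, u(16, 45)) + A)*(S(-1863, -131) + 2303589) = ((1513 + 45) + 1025)*(-120 + 2303589) = (1558 + 1025)*2303469 = 2583*2303469 = 5949860427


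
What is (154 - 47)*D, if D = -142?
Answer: -15194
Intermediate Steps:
(154 - 47)*D = (154 - 47)*(-142) = 107*(-142) = -15194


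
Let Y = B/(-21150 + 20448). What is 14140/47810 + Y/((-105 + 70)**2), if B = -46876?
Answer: 102863104/293672925 ≈ 0.35026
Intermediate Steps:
Y = 23438/351 (Y = -46876/(-21150 + 20448) = -46876/(-702) = -46876*(-1/702) = 23438/351 ≈ 66.775)
14140/47810 + Y/((-105 + 70)**2) = 14140/47810 + 23438/(351*((-105 + 70)**2)) = 14140*(1/47810) + 23438/(351*((-35)**2)) = 202/683 + (23438/351)/1225 = 202/683 + (23438/351)*(1/1225) = 202/683 + 23438/429975 = 102863104/293672925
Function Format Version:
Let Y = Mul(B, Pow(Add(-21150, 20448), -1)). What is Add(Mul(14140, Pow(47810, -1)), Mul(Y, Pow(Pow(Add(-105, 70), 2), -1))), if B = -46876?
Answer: Rational(102863104, 293672925) ≈ 0.35026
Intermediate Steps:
Y = Rational(23438, 351) (Y = Mul(-46876, Pow(Add(-21150, 20448), -1)) = Mul(-46876, Pow(-702, -1)) = Mul(-46876, Rational(-1, 702)) = Rational(23438, 351) ≈ 66.775)
Add(Mul(14140, Pow(47810, -1)), Mul(Y, Pow(Pow(Add(-105, 70), 2), -1))) = Add(Mul(14140, Pow(47810, -1)), Mul(Rational(23438, 351), Pow(Pow(Add(-105, 70), 2), -1))) = Add(Mul(14140, Rational(1, 47810)), Mul(Rational(23438, 351), Pow(Pow(-35, 2), -1))) = Add(Rational(202, 683), Mul(Rational(23438, 351), Pow(1225, -1))) = Add(Rational(202, 683), Mul(Rational(23438, 351), Rational(1, 1225))) = Add(Rational(202, 683), Rational(23438, 429975)) = Rational(102863104, 293672925)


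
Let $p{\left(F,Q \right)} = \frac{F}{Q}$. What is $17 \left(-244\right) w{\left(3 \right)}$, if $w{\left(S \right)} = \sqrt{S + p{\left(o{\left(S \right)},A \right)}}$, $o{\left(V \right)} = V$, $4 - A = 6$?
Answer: $- 2074 \sqrt{6} \approx -5080.2$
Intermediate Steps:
$A = -2$ ($A = 4 - 6 = -2$)
$w{\left(S \right)} = \frac{\sqrt{2} \sqrt{S}}{2}$ ($w{\left(S \right)} = \sqrt{S + \frac{S}{-2}} = \sqrt{S + S \left(- \frac{1}{2}\right)} = \sqrt{S - \frac{S}{2}} = \sqrt{\frac{S}{2}} = \frac{\sqrt{2} \sqrt{S}}{2}$)
$17 \left(-244\right) w{\left(3 \right)} = 17 \left(-244\right) \frac{\sqrt{2} \sqrt{3}}{2} = - 4148 \frac{\sqrt{6}}{2} = - 2074 \sqrt{6}$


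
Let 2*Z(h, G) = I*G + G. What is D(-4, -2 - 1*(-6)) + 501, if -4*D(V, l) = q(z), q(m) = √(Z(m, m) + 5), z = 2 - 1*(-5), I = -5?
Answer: 501 - 3*I/4 ≈ 501.0 - 0.75*I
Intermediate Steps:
Z(h, G) = -2*G (Z(h, G) = (-5*G + G)/2 = (-4*G)/2 = -2*G)
z = 7 (z = 2 + 5 = 7)
q(m) = √(5 - 2*m) (q(m) = √(-2*m + 5) = √(5 - 2*m))
D(V, l) = -3*I/4 (D(V, l) = -√(5 - 2*7)/4 = -√(5 - 14)/4 = -3*I/4)
D(-4, -2 - 1*(-6)) + 501 = -3*I/4 + 501 = 501 - 3*I/4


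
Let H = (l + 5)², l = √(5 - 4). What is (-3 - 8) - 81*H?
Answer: -2927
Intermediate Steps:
l = 1 (l = √1 = 1)
H = 36 (H = (1 + 5)² = 6² = 36)
(-3 - 8) - 81*H = (-3 - 8) - 81*36 = -11 - 2916 = -2927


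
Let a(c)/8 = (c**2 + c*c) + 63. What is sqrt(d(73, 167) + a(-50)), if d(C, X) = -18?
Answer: sqrt(40486) ≈ 201.21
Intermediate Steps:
a(c) = 504 + 16*c**2 (a(c) = 8*((c**2 + c*c) + 63) = 8*((c**2 + c**2) + 63) = 8*(2*c**2 + 63) = 8*(63 + 2*c**2) = 504 + 16*c**2)
sqrt(d(73, 167) + a(-50)) = sqrt(-18 + (504 + 16*(-50)**2)) = sqrt(-18 + (504 + 16*2500)) = sqrt(-18 + (504 + 40000)) = sqrt(-18 + 40504) = sqrt(40486)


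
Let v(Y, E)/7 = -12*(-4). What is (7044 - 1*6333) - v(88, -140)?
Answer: 375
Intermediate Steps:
v(Y, E) = 336 (v(Y, E) = 7*(-12*(-4)) = 7*48 = 336)
(7044 - 1*6333) - v(88, -140) = (7044 - 1*6333) - 1*336 = (7044 - 6333) - 336 = 711 - 336 = 375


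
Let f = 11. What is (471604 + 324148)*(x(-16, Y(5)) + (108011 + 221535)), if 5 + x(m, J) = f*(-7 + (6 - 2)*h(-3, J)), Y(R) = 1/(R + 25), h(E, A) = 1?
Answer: 262206650016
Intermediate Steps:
Y(R) = 1/(25 + R)
x(m, J) = -38 (x(m, J) = -5 + 11*(-7 + (6 - 2)*1) = -5 + 11*(-7 + 4*1) = -5 + 11*(-7 + 4) = -5 + 11*(-3) = -5 - 33 = -38)
(471604 + 324148)*(x(-16, Y(5)) + (108011 + 221535)) = (471604 + 324148)*(-38 + (108011 + 221535)) = 795752*(-38 + 329546) = 795752*329508 = 262206650016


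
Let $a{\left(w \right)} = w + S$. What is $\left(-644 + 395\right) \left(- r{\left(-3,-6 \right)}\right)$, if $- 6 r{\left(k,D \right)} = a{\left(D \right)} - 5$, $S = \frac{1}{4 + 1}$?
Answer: $\frac{2241}{5} \approx 448.2$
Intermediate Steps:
$S = \frac{1}{5} \approx 0.2$
$a{\left(w \right)} = \frac{1}{5} + w$ ($a{\left(w \right)} = w + \frac{1}{5} = \frac{1}{5} + w$)
$r{\left(k,D \right)} = \frac{4}{5} - \frac{D}{6}$ ($r{\left(k,D \right)} = - \frac{\left(\frac{1}{5} + D\right) - 5}{6} = - \frac{- \frac{24}{5} + D}{6} = \frac{4}{5} - \frac{D}{6}$)
$\left(-644 + 395\right) \left(- r{\left(-3,-6 \right)}\right) = \left(-644 + 395\right) \left(- (\frac{4}{5} - -1)\right) = - 249 \left(- (\frac{4}{5} + 1)\right) = - 249 \left(\left(-1\right) \frac{9}{5}\right) = \left(-249\right) \left(- \frac{9}{5}\right) = \frac{2241}{5}$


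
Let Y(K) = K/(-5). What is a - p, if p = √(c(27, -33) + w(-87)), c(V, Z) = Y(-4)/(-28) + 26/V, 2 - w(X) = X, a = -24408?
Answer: -24408 - 2*√2230935/315 ≈ -24417.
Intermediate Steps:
Y(K) = -K/5 (Y(K) = K*(-⅕) = -K/5)
w(X) = 2 - X
c(V, Z) = -1/35 + 26/V (c(V, Z) = -⅕*(-4)/(-28) + 26/V = (⅘)*(-1/28) + 26/V = -1/35 + 26/V)
p = 2*√2230935/315 (p = √((1/35)*(910 - 1*27)/27 + (2 - 1*(-87))) = √((1/35)*(1/27)*(910 - 27) + (2 + 87)) = √((1/35)*(1/27)*883 + 89) = √(883/945 + 89) = √(84988/945) = 2*√2230935/315 ≈ 9.4834)
a - p = -24408 - 2*√2230935/315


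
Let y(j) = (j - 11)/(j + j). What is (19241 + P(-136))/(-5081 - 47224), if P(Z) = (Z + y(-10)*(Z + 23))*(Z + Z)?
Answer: -442529/261525 ≈ -1.6921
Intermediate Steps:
y(j) = (-11 + j)/(2*j) (y(j) = (-11 + j)/((2*j)) = (-11 + j)*(1/(2*j)) = (-11 + j)/(2*j))
P(Z) = 2*Z*(483/20 + 41*Z/20) (P(Z) = (Z + ((1/2)*(-11 - 10)/(-10))*(Z + 23))*(Z + Z) = (Z + ((1/2)*(-1/10)*(-21))*(23 + Z))*(2*Z) = (Z + 21*(23 + Z)/20)*(2*Z) = (Z + (483/20 + 21*Z/20))*(2*Z) = (483/20 + 41*Z/20)*(2*Z) = 2*Z*(483/20 + 41*Z/20))
(19241 + P(-136))/(-5081 - 47224) = (19241 + (1/10)*(-136)*(483 + 41*(-136)))/(-5081 - 47224) = (19241 + (1/10)*(-136)*(483 - 5576))/(-52305) = (19241 + (1/10)*(-136)*(-5093))*(-1/52305) = (19241 + 346324/5)*(-1/52305) = (442529/5)*(-1/52305) = -442529/261525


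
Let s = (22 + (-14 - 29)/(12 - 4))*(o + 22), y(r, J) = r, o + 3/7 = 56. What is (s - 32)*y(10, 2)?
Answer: 50305/4 ≈ 12576.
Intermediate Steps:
o = 389/7 (o = -3/7 + 56 = 389/7 ≈ 55.571)
s = 10317/8 (s = (22 + (-14 - 29)/(12 - 4))*(389/7 + 22) = (22 - 43/8)*(543/7) = (133/8)*(543/7) = 10317/8 ≈ 1289.6)
(s - 32)*y(10, 2) = (10317/8 - 32)*10 = (10061/8)*10 = 50305/4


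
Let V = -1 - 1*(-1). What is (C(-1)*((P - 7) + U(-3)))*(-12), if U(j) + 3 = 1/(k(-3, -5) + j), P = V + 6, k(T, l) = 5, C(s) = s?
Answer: -42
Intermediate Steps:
V = 0 (V = -1 + 1 = 0)
P = 6 (P = 0 + 6 = 6)
U(j) = -3 + 1/(5 + j)
(C(-1)*((P - 7) + U(-3)))*(-12) = -((6 - 7) + (-14 - 3*(-3))/(5 - 3))*(-12) = -(-1 + (-14 + 9)/2)*(-12) = -(-1 + (1/2)*(-5))*(-12) = -(-1 - 5/2)*(-12) = -1*(-7/2)*(-12) = (7/2)*(-12) = -42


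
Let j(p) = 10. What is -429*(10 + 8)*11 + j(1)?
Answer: -84932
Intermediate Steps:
-429*(10 + 8)*11 + j(1) = -429*(10 + 8)*11 + 10 = -7722*11 + 10 = -429*198 + 10 = -84942 + 10 = -84932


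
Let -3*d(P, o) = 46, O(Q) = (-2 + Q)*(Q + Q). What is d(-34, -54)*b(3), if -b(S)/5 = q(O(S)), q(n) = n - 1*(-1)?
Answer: 1610/3 ≈ 536.67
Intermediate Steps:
O(Q) = 2*Q*(-2 + Q) (O(Q) = (-2 + Q)*(2*Q) = 2*Q*(-2 + Q))
d(P, o) = -46/3 (d(P, o) = -⅓*46 = -46/3)
q(n) = 1 + n (q(n) = n + 1 = 1 + n)
b(S) = -5 - 10*S*(-2 + S) (b(S) = -5*(1 + 2*S*(-2 + S)) = -5 - 10*S*(-2 + S))
d(-34, -54)*b(3) = -46*(-5 - 10*3² + 20*3)/3 = -46*(-5 - 10*9 + 60)/3 = -46*(-5 - 90 + 60)/3 = -46/3*(-35) = 1610/3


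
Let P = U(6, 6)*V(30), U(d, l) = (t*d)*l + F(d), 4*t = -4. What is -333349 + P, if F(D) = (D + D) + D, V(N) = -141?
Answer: -330811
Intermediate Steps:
t = -1 (t = (¼)*(-4) = -1)
F(D) = 3*D (F(D) = 2*D + D = 3*D)
U(d, l) = 3*d - d*l (U(d, l) = (-d)*l + 3*d = -d*l + 3*d = 3*d - d*l)
P = 2538 (P = (6*(3 - 1*6))*(-141) = (6*(3 - 6))*(-141) = (6*(-3))*(-141) = -18*(-141) = 2538)
-333349 + P = -333349 + 2538 = -330811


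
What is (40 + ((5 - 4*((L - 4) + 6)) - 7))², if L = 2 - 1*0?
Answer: 484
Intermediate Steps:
L = 2 (L = 2 + 0 = 2)
(40 + ((5 - 4*((L - 4) + 6)) - 7))² = (40 + ((5 - 4*((2 - 4) + 6)) - 7))² = (40 + ((5 - 4*(-2 + 6)) - 7))² = (40 + ((5 - 4*4) - 7))² = (40 + ((5 - 16) - 7))² = (40 + (-11 - 7))² = (40 - 18)² = 22² = 484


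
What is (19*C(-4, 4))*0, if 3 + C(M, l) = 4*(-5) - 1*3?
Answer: 0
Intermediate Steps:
C(M, l) = -26 (C(M, l) = -3 + (4*(-5) - 1*3) = -3 + (-20 - 3) = -3 - 23 = -26)
(19*C(-4, 4))*0 = (19*(-26))*0 = -494*0 = 0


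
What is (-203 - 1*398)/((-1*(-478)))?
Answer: -601/478 ≈ -1.2573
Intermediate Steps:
(-203 - 1*398)/((-1*(-478))) = (-203 - 398)/478 = -601*1/478 = -601/478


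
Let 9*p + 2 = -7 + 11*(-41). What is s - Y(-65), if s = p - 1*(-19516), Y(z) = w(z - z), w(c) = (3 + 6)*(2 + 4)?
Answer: 174698/9 ≈ 19411.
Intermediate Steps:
w(c) = 54 (w(c) = 9*6 = 54)
p = -460/9 (p = -2/9 + (-7 + 11*(-41))/9 = -2/9 + (-7 - 451)/9 = -2/9 + (1/9)*(-458) = -2/9 - 458/9 = -460/9 ≈ -51.111)
Y(z) = 54
s = 175184/9 (s = -460/9 - 1*(-19516) = -460/9 + 19516 = 175184/9 ≈ 19465.)
s - Y(-65) = 175184/9 - 1*54 = 175184/9 - 54 = 174698/9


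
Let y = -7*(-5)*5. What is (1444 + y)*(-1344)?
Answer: -2175936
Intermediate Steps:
y = 175 (y = 35*5 = 175)
(1444 + y)*(-1344) = (1444 + 175)*(-1344) = 1619*(-1344) = -2175936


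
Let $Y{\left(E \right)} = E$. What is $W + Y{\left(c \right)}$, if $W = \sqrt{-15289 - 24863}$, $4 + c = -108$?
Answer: $-112 + 2 i \sqrt{10038} \approx -112.0 + 200.38 i$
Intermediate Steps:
$c = -112$ ($c = -4 - 108 = -112$)
$W = 2 i \sqrt{10038}$ ($W = \sqrt{-40152} = 2 i \sqrt{10038} \approx 200.38 i$)
$W + Y{\left(c \right)} = 2 i \sqrt{10038} - 112 = -112 + 2 i \sqrt{10038}$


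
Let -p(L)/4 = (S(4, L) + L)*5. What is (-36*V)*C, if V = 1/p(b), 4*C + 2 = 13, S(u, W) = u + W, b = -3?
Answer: -99/40 ≈ -2.4750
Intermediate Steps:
S(u, W) = W + u
p(L) = -80 - 40*L (p(L) = -4*((L + 4) + L)*5 = -4*((4 + L) + L)*5 = -4*(4 + 2*L)*5 = -4*(20 + 10*L) = -80 - 40*L)
C = 11/4 (C = -½ + (¼)*13 = -½ + 13/4 = 11/4 ≈ 2.7500)
V = 1/40 (V = 1/(-80 - 40*(-3)) = 1/(-80 + 120) = 1/40 ≈ 0.025000)
(-36*V)*C = -36*1/40*(11/4) = -9/10*11/4 = -99/40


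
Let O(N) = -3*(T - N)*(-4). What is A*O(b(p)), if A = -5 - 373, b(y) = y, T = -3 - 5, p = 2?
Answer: 45360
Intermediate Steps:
T = -8
A = -378
O(N) = -96 - 12*N (O(N) = -3*(-8 - N)*(-4) = (24 + 3*N)*(-4) = -96 - 12*N)
A*O(b(p)) = -378*(-96 - 12*2) = -378*(-96 - 24) = -378*(-120) = 45360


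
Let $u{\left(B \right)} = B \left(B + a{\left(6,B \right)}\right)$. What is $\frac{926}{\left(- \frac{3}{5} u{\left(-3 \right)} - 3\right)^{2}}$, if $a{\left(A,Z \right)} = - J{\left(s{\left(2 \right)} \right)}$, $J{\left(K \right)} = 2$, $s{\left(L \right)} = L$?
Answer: $\frac{463}{72} \approx 6.4306$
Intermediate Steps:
$a{\left(A,Z \right)} = -2$ ($a{\left(A,Z \right)} = \left(-1\right) 2 = -2$)
$u{\left(B \right)} = B \left(-2 + B\right)$ ($u{\left(B \right)} = B \left(B - 2\right) = B \left(-2 + B\right)$)
$\frac{926}{\left(- \frac{3}{5} u{\left(-3 \right)} - 3\right)^{2}} = \frac{926}{\left(- \frac{3}{5} \left(- 3 \left(-2 - 3\right)\right) - 3\right)^{2}} = \frac{926}{\left(\left(-3\right) \frac{1}{5} \left(\left(-3\right) \left(-5\right)\right) - 3\right)^{2}} = \frac{926}{\left(\left(- \frac{3}{5}\right) 15 - 3\right)^{2}} = \frac{926}{\left(-9 - 3\right)^{2}} = \frac{926}{\left(-12\right)^{2}} = \frac{926}{144} = 926 \cdot \frac{1}{144} = \frac{463}{72}$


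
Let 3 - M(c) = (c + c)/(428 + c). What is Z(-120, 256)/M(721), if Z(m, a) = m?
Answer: -27576/401 ≈ -68.768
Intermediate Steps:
M(c) = 3 - 2*c/(428 + c) (M(c) = 3 - (c + c)/(428 + c) = 3 - 2*c/(428 + c))
Z(-120, 256)/M(721) = -120*(428 + 721)/(1284 + 721) = -120/(2005/1149) = -120/((1/1149)*2005) = -120/2005/1149 = -120*1149/2005 = -27576/401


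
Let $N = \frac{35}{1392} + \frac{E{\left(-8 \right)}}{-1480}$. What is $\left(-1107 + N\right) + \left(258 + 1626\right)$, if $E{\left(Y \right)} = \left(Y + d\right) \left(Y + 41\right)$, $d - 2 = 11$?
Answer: $\frac{40014161}{51504} \approx 776.91$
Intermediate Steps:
$d = 13$ ($d = 2 + 11 = 13$)
$E{\left(Y \right)} = \left(13 + Y\right) \left(41 + Y\right)$ ($E{\left(Y \right)} = \left(Y + 13\right) \left(Y + 41\right) = \left(13 + Y\right) \left(41 + Y\right)$)
$N = - \frac{4447}{51504}$ ($N = \frac{35}{1392} + \frac{533 + \left(-8\right)^{2} + 54 \left(-8\right)}{-1480} = 35 \cdot \frac{1}{1392} + \left(533 + 64 - 432\right) \left(- \frac{1}{1480}\right) = \frac{35}{1392} + 165 \left(- \frac{1}{1480}\right) = \frac{35}{1392} - \frac{33}{296} = - \frac{4447}{51504} \approx -0.086343$)
$\left(-1107 + N\right) + \left(258 + 1626\right) = \left(-1107 - \frac{4447}{51504}\right) + \left(258 + 1626\right) = - \frac{57019375}{51504} + 1884 = \frac{40014161}{51504}$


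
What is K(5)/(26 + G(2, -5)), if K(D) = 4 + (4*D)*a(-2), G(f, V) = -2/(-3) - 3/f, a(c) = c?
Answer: -216/151 ≈ -1.4305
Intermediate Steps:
G(f, V) = 2/3 - 3/f (G(f, V) = -2*(-1/3) - 3/f = 2/3 - 3/f)
K(D) = 4 - 8*D (K(D) = 4 + (4*D)*(-2) = 4 - 8*D)
K(5)/(26 + G(2, -5)) = (4 - 8*5)/(26 + (2/3 - 3/2)) = (4 - 40)/(26 + (2/3 - 3*1/2)) = -36/(26 + (2/3 - 3/2)) = -36/(26 - 5/6) = -36/151/6 = -36*6/151 = -216/151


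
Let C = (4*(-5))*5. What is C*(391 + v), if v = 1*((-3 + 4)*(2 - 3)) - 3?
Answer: -38700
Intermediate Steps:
C = -100 (C = -20*5 = -100)
v = -4 (v = 1*(1*(-1)) - 3 = 1*(-1) - 3 = -1 - 3 = -4)
C*(391 + v) = -100*(391 - 4) = -100*387 = -38700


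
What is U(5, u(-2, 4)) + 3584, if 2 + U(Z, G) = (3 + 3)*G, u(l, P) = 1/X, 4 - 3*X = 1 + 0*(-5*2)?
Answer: 3588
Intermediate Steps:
X = 1 (X = 4/3 - (1 + 0*(-5*2))/3 = 4/3 - (1 + 0*(-10))/3 = 4/3 - (1 + 0)/3 = 4/3 - 1/3*1 = 4/3 - 1/3 = 1)
u(l, P) = 1 (u(l, P) = 1/1 = 1)
U(Z, G) = -2 + 6*G (U(Z, G) = -2 + (3 + 3)*G = -2 + 6*G)
U(5, u(-2, 4)) + 3584 = (-2 + 6*1) + 3584 = (-2 + 6) + 3584 = 4 + 3584 = 3588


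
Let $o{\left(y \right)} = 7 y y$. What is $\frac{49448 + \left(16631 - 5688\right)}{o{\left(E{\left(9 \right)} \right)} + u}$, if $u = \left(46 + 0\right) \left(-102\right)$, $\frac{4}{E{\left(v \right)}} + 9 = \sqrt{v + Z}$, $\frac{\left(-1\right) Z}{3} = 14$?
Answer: $\frac{181173 \left(- 8 i - 3 \sqrt{33}\right)}{4 \left(10557 \sqrt{33} + 28138 i\right)} \approx -12.872 - 0.002445 i$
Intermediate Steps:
$Z = -42$ ($Z = \left(-3\right) 14 = -42$)
$E{\left(v \right)} = \frac{4}{-9 + \sqrt{-42 + v}}$ ($E{\left(v \right)} = \frac{4}{-9 + \sqrt{v - 42}} = \frac{4}{-9 + \sqrt{-42 + v}}$)
$o{\left(y \right)} = 7 y^{2}$
$u = -4692$ ($u = 46 \left(-102\right) = -4692$)
$\frac{49448 + \left(16631 - 5688\right)}{o{\left(E{\left(9 \right)} \right)} + u} = \frac{49448 + \left(16631 - 5688\right)}{7 \left(\frac{4}{-9 + \sqrt{-42 + 9}}\right)^{2} - 4692} = \frac{49448 + \left(16631 - 5688\right)}{7 \left(\frac{4}{-9 + \sqrt{-33}}\right)^{2} - 4692} = \frac{49448 + 10943}{7 \left(\frac{4}{-9 + i \sqrt{33}}\right)^{2} - 4692} = \frac{60391}{7 \frac{16}{\left(-9 + i \sqrt{33}\right)^{2}} - 4692} = \frac{60391}{\frac{112}{\left(-9 + i \sqrt{33}\right)^{2}} - 4692} = \frac{60391}{-4692 + \frac{112}{\left(-9 + i \sqrt{33}\right)^{2}}}$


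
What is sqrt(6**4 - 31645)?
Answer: I*sqrt(30349) ≈ 174.21*I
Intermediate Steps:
sqrt(6**4 - 31645) = sqrt(1296 - 31645) = sqrt(-30349) = I*sqrt(30349)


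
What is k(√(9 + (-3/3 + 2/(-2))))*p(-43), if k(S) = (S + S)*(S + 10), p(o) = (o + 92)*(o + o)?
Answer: -58996 - 84280*√7 ≈ -2.8198e+5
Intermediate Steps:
p(o) = 2*o*(92 + o) (p(o) = (92 + o)*(2*o) = 2*o*(92 + o))
k(S) = 2*S*(10 + S) (k(S) = (2*S)*(10 + S) = 2*S*(10 + S))
k(√(9 + (-3/3 + 2/(-2))))*p(-43) = (2*√(9 + (-3/3 + 2/(-2)))*(10 + √(9 + (-3/3 + 2/(-2)))))*(2*(-43)*(92 - 43)) = (2*√(9 + (-3*⅓ + 2*(-½)))*(10 + √(9 + (-3*⅓ + 2*(-½)))))*(2*(-43)*49) = (2*√(9 + (-1 - 1))*(10 + √(9 + (-1 - 1))))*(-4214) = (2*√(9 - 2)*(10 + √(9 - 2)))*(-4214) = (2*√7*(10 + √7))*(-4214) = -8428*√7*(10 + √7)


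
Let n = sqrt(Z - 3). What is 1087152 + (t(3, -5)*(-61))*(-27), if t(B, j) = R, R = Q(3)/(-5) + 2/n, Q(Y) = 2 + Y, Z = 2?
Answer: 1085505 - 3294*I ≈ 1.0855e+6 - 3294.0*I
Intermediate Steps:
n = I (n = sqrt(2 - 3) = sqrt(-1) = I ≈ 1.0*I)
R = -1 - 2*I (R = (2 + 3)/(-5) + 2/I = 5*(-1/5) + 2*(-I) = -1 - 2*I ≈ -1.0 - 2.0*I)
t(B, j) = -1 - 2*I
1087152 + (t(3, -5)*(-61))*(-27) = 1087152 + ((-1 - 2*I)*(-61))*(-27) = 1087152 + (61 + 122*I)*(-27) = 1087152 + (-1647 - 3294*I) = 1085505 - 3294*I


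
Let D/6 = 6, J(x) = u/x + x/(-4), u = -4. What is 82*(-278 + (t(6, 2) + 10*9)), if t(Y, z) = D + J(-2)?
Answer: -12259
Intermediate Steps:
J(x) = -4/x - x/4 (J(x) = -4/x + x/(-4) = -4/x + x*(-¼) = -4/x - x/4)
D = 36 (D = 6*6 = 36)
t(Y, z) = 77/2 (t(Y, z) = 36 + (-4/(-2) - ¼*(-2)) = 36 + (-4*(-½) + ½) = 36 + (2 + ½) = 36 + 5/2 = 77/2)
82*(-278 + (t(6, 2) + 10*9)) = 82*(-278 + (77/2 + 10*9)) = 82*(-278 + (77/2 + 90)) = 82*(-278 + 257/2) = 82*(-299/2) = -12259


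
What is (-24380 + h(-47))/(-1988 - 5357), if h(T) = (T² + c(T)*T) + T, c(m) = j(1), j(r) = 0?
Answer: 22218/7345 ≈ 3.0249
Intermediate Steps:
c(m) = 0
h(T) = T + T² (h(T) = (T² + 0*T) + T = (T² + 0) + T = T² + T = T + T²)
(-24380 + h(-47))/(-1988 - 5357) = (-24380 - 47*(1 - 47))/(-1988 - 5357) = (-24380 - 47*(-46))/(-7345) = (-24380 + 2162)*(-1/7345) = -22218*(-1/7345) = 22218/7345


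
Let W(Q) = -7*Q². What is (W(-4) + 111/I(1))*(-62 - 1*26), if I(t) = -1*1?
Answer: 19624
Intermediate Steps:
I(t) = -1
(W(-4) + 111/I(1))*(-62 - 1*26) = (-7*(-4)² + 111/(-1))*(-62 - 1*26) = (-7*16 + 111*(-1))*(-62 - 26) = (-112 - 111)*(-88) = -223*(-88) = 19624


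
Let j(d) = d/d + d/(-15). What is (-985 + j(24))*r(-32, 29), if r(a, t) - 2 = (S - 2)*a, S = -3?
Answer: -798336/5 ≈ -1.5967e+5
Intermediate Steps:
j(d) = 1 - d/15 (j(d) = 1 + d*(-1/15) = 1 - d/15)
r(a, t) = 2 - 5*a (r(a, t) = 2 + (-3 - 2)*a = 2 - 5*a)
(-985 + j(24))*r(-32, 29) = (-985 + (1 - 1/15*24))*(2 - 5*(-32)) = (-985 + (1 - 8/5))*(2 + 160) = (-985 - ⅗)*162 = -4928/5*162 = -798336/5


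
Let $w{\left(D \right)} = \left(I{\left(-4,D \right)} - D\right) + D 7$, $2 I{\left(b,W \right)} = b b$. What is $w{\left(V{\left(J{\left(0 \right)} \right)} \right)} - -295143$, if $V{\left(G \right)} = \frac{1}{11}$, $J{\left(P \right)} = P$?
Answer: $\frac{3246667}{11} \approx 2.9515 \cdot 10^{5}$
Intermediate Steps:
$I{\left(b,W \right)} = \frac{b^{2}}{2}$ ($I{\left(b,W \right)} = \frac{b b}{2} = \frac{b^{2}}{2}$)
$V{\left(G \right)} = \frac{1}{11}$
$w{\left(D \right)} = 8 + 6 D$ ($w{\left(D \right)} = \left(\frac{\left(-4\right)^{2}}{2} - D\right) + D 7 = \left(\frac{1}{2} \cdot 16 - D\right) + 7 D = \left(8 - D\right) + 7 D = 8 + 6 D$)
$w{\left(V{\left(J{\left(0 \right)} \right)} \right)} - -295143 = \left(8 + 6 \cdot \frac{1}{11}\right) - -295143 = \left(8 + \frac{6}{11}\right) + 295143 = \frac{94}{11} + 295143 = \frac{3246667}{11}$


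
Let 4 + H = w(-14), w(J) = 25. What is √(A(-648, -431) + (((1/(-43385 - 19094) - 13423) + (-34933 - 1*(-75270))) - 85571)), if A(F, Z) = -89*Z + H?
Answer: 2*I*√19788453282409/62479 ≈ 142.4*I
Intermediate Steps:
H = 21 (H = -4 + 25 = 21)
A(F, Z) = 21 - 89*Z (A(F, Z) = -89*Z + 21 = 21 - 89*Z)
√(A(-648, -431) + (((1/(-43385 - 19094) - 13423) + (-34933 - 1*(-75270))) - 85571)) = √((21 - 89*(-431)) + (((1/(-43385 - 19094) - 13423) + (-34933 - 1*(-75270))) - 85571)) = √((21 + 38359) + (((1/(-62479) - 13423) + (-34933 + 75270)) - 85571)) = √(38380 + (((-1/62479 - 13423) + 40337) - 85571)) = √(38380 + ((-838655618/62479 + 40337) - 85571)) = √(38380 + (1681559805/62479 - 85571)) = √(38380 - 3664830704/62479) = √(-1266886684/62479) = 2*I*√19788453282409/62479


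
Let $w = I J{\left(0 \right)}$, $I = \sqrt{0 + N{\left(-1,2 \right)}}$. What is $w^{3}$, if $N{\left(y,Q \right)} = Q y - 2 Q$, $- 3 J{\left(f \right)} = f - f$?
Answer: $0$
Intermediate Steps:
$J{\left(f \right)} = 0$ ($J{\left(f \right)} = - \frac{f - f}{3} = \left(- \frac{1}{3}\right) 0 = 0$)
$N{\left(y,Q \right)} = - 2 Q + Q y$
$I = i \sqrt{6}$ ($I = \sqrt{0 + 2 \left(-2 - 1\right)} = \sqrt{0 + 2 \left(-3\right)} = \sqrt{0 - 6} = \sqrt{-6} = i \sqrt{6} \approx 2.4495 i$)
$w = 0$ ($w = i \sqrt{6} \cdot 0 = 0$)
$w^{3} = 0^{3} = 0$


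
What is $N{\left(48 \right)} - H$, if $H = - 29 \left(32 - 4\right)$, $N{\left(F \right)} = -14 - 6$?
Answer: $792$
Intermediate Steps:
$N{\left(F \right)} = -20$ ($N{\left(F \right)} = -14 - 6 = -20$)
$H = -812$ ($H = \left(-29\right) 28 = -812$)
$N{\left(48 \right)} - H = -20 - -812 = -20 + 812 = 792$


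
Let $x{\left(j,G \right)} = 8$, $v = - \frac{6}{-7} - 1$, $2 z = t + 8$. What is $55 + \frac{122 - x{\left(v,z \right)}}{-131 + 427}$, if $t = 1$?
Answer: $\frac{8197}{148} \approx 55.385$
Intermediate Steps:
$z = \frac{9}{2}$ ($z = \frac{1 + 8}{2} = \frac{1}{2} \cdot 9 = \frac{9}{2} \approx 4.5$)
$v = - \frac{1}{7}$ ($v = \left(-6\right) \left(- \frac{1}{7}\right) - 1 = \frac{6}{7} - 1 = - \frac{1}{7} \approx -0.14286$)
$55 + \frac{122 - x{\left(v,z \right)}}{-131 + 427} = 55 + \frac{122 - 8}{-131 + 427} = 55 + \frac{122 - 8}{296} = 55 + 114 \cdot \frac{1}{296} = 55 + \frac{57}{148} = \frac{8197}{148}$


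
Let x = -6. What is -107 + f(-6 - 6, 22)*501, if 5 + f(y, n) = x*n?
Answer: -68744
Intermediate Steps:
f(y, n) = -5 - 6*n
-107 + f(-6 - 6, 22)*501 = -107 + (-5 - 6*22)*501 = -107 + (-5 - 132)*501 = -107 - 137*501 = -107 - 68637 = -68744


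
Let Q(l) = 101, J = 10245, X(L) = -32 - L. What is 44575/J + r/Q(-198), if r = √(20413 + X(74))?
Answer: 8915/2049 + √20307/101 ≈ 5.7618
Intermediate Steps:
r = √20307 (r = √(20413 + (-32 - 1*74)) = √(20413 + (-32 - 74)) = √(20413 - 106) = √20307 ≈ 142.50)
44575/J + r/Q(-198) = 44575/10245 + √20307/101 = 44575*(1/10245) + √20307*(1/101) = 8915/2049 + √20307/101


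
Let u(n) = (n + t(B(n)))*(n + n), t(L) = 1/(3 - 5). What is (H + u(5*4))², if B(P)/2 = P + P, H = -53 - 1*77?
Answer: 422500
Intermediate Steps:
H = -130 (H = -53 - 77 = -130)
B(P) = 4*P (B(P) = 2*(P + P) = 2*(2*P) = 4*P)
t(L) = -½ (t(L) = 1/(-2) = -½)
u(n) = 2*n*(-½ + n) (u(n) = (n - ½)*(n + n) = (-½ + n)*(2*n) = 2*n*(-½ + n))
(H + u(5*4))² = (-130 + (5*4)*(-1 + 2*(5*4)))² = (-130 + 20*(-1 + 2*20))² = (-130 + 20*(-1 + 40))² = (-130 + 20*39)² = (-130 + 780)² = 650² = 422500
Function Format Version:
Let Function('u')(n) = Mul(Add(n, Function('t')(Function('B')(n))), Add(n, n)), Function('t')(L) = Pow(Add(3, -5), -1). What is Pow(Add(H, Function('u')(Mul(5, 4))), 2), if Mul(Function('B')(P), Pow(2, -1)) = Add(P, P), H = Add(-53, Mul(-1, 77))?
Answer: 422500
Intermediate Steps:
H = -130 (H = Add(-53, -77) = -130)
Function('B')(P) = Mul(4, P) (Function('B')(P) = Mul(2, Add(P, P)) = Mul(2, Mul(2, P)) = Mul(4, P))
Function('t')(L) = Rational(-1, 2) (Function('t')(L) = Pow(-2, -1) = Rational(-1, 2))
Function('u')(n) = Mul(2, n, Add(Rational(-1, 2), n)) (Function('u')(n) = Mul(Add(n, Rational(-1, 2)), Add(n, n)) = Mul(Add(Rational(-1, 2), n), Mul(2, n)) = Mul(2, n, Add(Rational(-1, 2), n)))
Pow(Add(H, Function('u')(Mul(5, 4))), 2) = Pow(Add(-130, Mul(Mul(5, 4), Add(-1, Mul(2, Mul(5, 4))))), 2) = Pow(Add(-130, Mul(20, Add(-1, Mul(2, 20)))), 2) = Pow(Add(-130, Mul(20, Add(-1, 40))), 2) = Pow(Add(-130, Mul(20, 39)), 2) = Pow(Add(-130, 780), 2) = Pow(650, 2) = 422500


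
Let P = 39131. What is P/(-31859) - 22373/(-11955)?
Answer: 244970302/380874345 ≈ 0.64318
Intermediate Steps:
P/(-31859) - 22373/(-11955) = 39131/(-31859) - 22373/(-11955) = 39131*(-1/31859) - 22373*(-1/11955) = -39131/31859 + 22373/11955 = 244970302/380874345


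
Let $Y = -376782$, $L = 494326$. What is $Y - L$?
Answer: $-871108$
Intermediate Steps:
$Y - L = -376782 - 494326 = -871108$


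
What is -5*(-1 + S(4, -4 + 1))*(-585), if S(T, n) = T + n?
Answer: 0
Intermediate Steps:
-5*(-1 + S(4, -4 + 1))*(-585) = -5*(-1 + (4 + (-4 + 1)))*(-585) = -5*(-1 + (4 - 3))*(-585) = -5*(-1 + 1)*(-585) = -5*0*(-585) = 0*(-585) = 0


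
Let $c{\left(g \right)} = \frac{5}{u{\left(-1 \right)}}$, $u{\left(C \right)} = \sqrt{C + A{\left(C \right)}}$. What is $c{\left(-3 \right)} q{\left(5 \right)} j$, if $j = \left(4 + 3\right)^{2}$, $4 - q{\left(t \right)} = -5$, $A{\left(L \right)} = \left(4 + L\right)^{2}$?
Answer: $\frac{2205 \sqrt{2}}{4} \approx 779.58$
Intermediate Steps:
$u{\left(C \right)} = \sqrt{C + \left(4 + C\right)^{2}}$
$q{\left(t \right)} = 9$ ($q{\left(t \right)} = 4 - -5 = 4 + 5 = 9$)
$c{\left(g \right)} = \frac{5 \sqrt{2}}{4}$ ($c{\left(g \right)} = \frac{5}{\sqrt{-1 + \left(4 - 1\right)^{2}}} = \frac{5}{\sqrt{-1 + 3^{2}}} = \frac{5}{\sqrt{-1 + 9}} = \frac{5}{\sqrt{8}} = \frac{5}{2 \sqrt{2}} = 5 \frac{\sqrt{2}}{4} = \frac{5 \sqrt{2}}{4}$)
$j = 49$ ($j = 7^{2} = 49$)
$c{\left(-3 \right)} q{\left(5 \right)} j = \frac{5 \sqrt{2}}{4} \cdot 9 \cdot 49 = \frac{45 \sqrt{2}}{4} \cdot 49 = \frac{2205 \sqrt{2}}{4}$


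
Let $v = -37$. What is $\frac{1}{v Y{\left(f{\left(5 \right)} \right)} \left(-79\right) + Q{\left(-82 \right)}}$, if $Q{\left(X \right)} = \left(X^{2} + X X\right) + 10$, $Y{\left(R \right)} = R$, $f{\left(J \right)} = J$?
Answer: $\frac{1}{28073} \approx 3.5621 \cdot 10^{-5}$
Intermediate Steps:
$Q{\left(X \right)} = 10 + 2 X^{2}$ ($Q{\left(X \right)} = \left(X^{2} + X^{2}\right) + 10 = 2 X^{2} + 10 = 10 + 2 X^{2}$)
$\frac{1}{v Y{\left(f{\left(5 \right)} \right)} \left(-79\right) + Q{\left(-82 \right)}} = \frac{1}{\left(-37\right) 5 \left(-79\right) + \left(10 + 2 \left(-82\right)^{2}\right)} = \frac{1}{\left(-185\right) \left(-79\right) + \left(10 + 2 \cdot 6724\right)} = \frac{1}{14615 + \left(10 + 13448\right)} = \frac{1}{14615 + 13458} = \frac{1}{28073}$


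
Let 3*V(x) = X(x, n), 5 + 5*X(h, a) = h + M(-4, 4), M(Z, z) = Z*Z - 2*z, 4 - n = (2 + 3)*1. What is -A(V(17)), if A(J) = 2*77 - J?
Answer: -458/3 ≈ -152.67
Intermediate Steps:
n = -1 (n = 4 - (2 + 3) = 4 - 5 = -1)
M(Z, z) = Z**2 - 2*z
X(h, a) = 3/5 + h/5 (X(h, a) = -1 + (h + ((-4)**2 - 2*4))/5 = -1 + (h + (16 - 8))/5 = -1 + (h + 8)/5 = -1 + (8 + h)/5 = -1 + (8/5 + h/5) = 3/5 + h/5)
V(x) = 1/5 + x/15 (V(x) = (3/5 + x/5)/3 = 1/5 + x/15)
A(J) = 154 - J
-A(V(17)) = -(154 - (1/5 + (1/15)*17)) = -(154 - (1/5 + 17/15)) = -(154 - 1*4/3) = -(154 - 4/3) = -1*458/3 = -458/3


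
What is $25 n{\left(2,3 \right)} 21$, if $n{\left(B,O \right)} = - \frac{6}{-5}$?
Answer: $630$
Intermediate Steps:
$n{\left(B,O \right)} = \frac{6}{5}$ ($n{\left(B,O \right)} = \left(-6\right) \left(- \frac{1}{5}\right) = \frac{6}{5}$)
$25 n{\left(2,3 \right)} 21 = 25 \cdot \frac{6}{5} \cdot 21 = 30 \cdot 21 = 630$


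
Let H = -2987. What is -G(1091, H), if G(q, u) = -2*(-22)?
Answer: -44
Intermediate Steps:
G(q, u) = 44
-G(1091, H) = -1*44 = -44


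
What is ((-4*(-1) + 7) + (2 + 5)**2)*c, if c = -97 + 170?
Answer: 4380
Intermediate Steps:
c = 73
((-4*(-1) + 7) + (2 + 5)**2)*c = ((-4*(-1) + 7) + (2 + 5)**2)*73 = ((4 + 7) + 7**2)*73 = (11 + 49)*73 = 60*73 = 4380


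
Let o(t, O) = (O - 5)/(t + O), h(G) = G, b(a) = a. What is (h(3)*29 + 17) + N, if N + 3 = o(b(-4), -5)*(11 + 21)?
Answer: 1229/9 ≈ 136.56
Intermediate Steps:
o(t, O) = (-5 + O)/(O + t)
N = 293/9 (N = -3 + ((-5 - 5)/(-5 - 4))*(11 + 21) = -3 + (-10/(-9))*32 = -3 - ⅑*(-10)*32 = -3 + (10/9)*32 = -3 + 320/9 = 293/9 ≈ 32.556)
(h(3)*29 + 17) + N = (3*29 + 17) + 293/9 = (87 + 17) + 293/9 = 104 + 293/9 = 1229/9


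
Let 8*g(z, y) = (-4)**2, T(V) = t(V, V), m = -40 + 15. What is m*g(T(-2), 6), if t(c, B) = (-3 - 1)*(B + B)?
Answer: -50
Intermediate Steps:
m = -25
t(c, B) = -8*B
T(V) = -8*V
g(z, y) = 2 (g(z, y) = (1/8)*(-4)**2 = (1/8)*16 = 2)
m*g(T(-2), 6) = -25*2 = -50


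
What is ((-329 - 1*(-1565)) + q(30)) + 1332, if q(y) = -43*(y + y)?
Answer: -12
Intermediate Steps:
q(y) = -86*y
((-329 - 1*(-1565)) + q(30)) + 1332 = ((-329 - 1*(-1565)) - 86*30) + 1332 = ((-329 + 1565) - 2580) + 1332 = (1236 - 2580) + 1332 = -1344 + 1332 = -12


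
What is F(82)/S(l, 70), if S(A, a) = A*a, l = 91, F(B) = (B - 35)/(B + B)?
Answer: 47/1044680 ≈ 4.4990e-5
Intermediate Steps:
F(B) = (-35 + B)/(2*B) (F(B) = (-35 + B)/((2*B)) = (-35 + B)*(1/(2*B)) = (-35 + B)/(2*B))
F(82)/S(l, 70) = ((½)*(-35 + 82)/82)/((91*70)) = ((½)*(1/82)*47)/6370 = (47/164)*(1/6370) = 47/1044680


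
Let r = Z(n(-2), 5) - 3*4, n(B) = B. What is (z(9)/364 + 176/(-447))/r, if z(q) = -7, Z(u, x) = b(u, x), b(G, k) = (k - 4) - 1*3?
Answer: 9599/325416 ≈ 0.029498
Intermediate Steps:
b(G, k) = -7 + k (b(G, k) = (-4 + k) - 3 = -7 + k)
Z(u, x) = -7 + x
r = -14 (r = (-7 + 5) - 3*4 = -2 - 12 = -14)
(z(9)/364 + 176/(-447))/r = (-7/364 + 176/(-447))/(-14) = (-7*1/364 + 176*(-1/447))*(-1/14) = (-1/52 - 176/447)*(-1/14) = -9599/23244*(-1/14) = 9599/325416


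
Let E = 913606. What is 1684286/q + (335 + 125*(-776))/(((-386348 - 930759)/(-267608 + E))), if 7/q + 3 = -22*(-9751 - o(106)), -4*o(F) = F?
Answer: 474592824934246162/9219749 ≈ 5.1476e+10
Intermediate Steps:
o(F) = -F/4
q = 7/213936 (q = 7/(-3 - 22*(-9751 - (-1)*106/4)) = 7/(-3 - 22*(-9751 - 1*(-53/2))) = 7/(-3 - 22*(-9751 + 53/2)) = 7/(-3 - 22*(-19449/2)) = 7/(-3 + 213939) = 7/213936 ≈ 3.2720e-5)
1684286/q + (335 + 125*(-776))/(((-386348 - 930759)/(-267608 + E))) = 1684286/(7/213936) + (335 + 125*(-776))/(((-386348 - 930759)/(-267608 + 913606))) = 1684286*(213936/7) + (335 - 97000)/((-1317107/645998)) = 360329409696/7 - 96665/((-1317107*1/645998)) = 360329409696/7 - 96665/(-1317107/645998) = 360329409696/7 - 96665*(-645998/1317107) = 360329409696/7 + 62445396670/1317107 = 474592824934246162/9219749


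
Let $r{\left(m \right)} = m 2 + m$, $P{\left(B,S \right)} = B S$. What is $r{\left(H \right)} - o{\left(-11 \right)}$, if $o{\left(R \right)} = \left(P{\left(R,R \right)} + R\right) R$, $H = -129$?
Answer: $823$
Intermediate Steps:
$o{\left(R \right)} = R \left(R + R^{2}\right)$ ($o{\left(R \right)} = \left(R R + R\right) R = \left(R^{2} + R\right) R = \left(R + R^{2}\right) R = R \left(R + R^{2}\right)$)
$r{\left(m \right)} = 3 m$ ($r{\left(m \right)} = 2 m + m = 3 m$)
$r{\left(H \right)} - o{\left(-11 \right)} = 3 \left(-129\right) - \left(-11\right)^{2} \left(1 - 11\right) = -387 - 121 \left(-10\right) = -387 - -1210 = -387 + 1210 = 823$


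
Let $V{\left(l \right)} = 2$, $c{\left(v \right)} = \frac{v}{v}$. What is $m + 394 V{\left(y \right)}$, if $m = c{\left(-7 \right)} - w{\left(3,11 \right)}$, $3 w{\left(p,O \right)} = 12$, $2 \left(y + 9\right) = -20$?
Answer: $785$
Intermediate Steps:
$y = -19$ ($y = -9 + \frac{1}{2} \left(-20\right) = -9 - 10 = -19$)
$c{\left(v \right)} = 1$
$w{\left(p,O \right)} = 4$ ($w{\left(p,O \right)} = \frac{1}{3} \cdot 12 = 4$)
$m = -3$ ($m = 1 - 4 = -3$)
$m + 394 V{\left(y \right)} = -3 + 394 \cdot 2 = -3 + 788 = 785$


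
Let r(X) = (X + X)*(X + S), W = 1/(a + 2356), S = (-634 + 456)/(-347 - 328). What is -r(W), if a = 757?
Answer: -1109578/6541269075 ≈ -0.00016963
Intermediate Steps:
S = 178/675 (S = -178/(-675) = -178*(-1/675) = 178/675 ≈ 0.26370)
W = 1/3113 (W = 1/(757 + 2356) = 1/3113 ≈ 0.00032123)
r(X) = 2*X*(178/675 + X) (r(X) = (X + X)*(X + 178/675) = (2*X)*(178/675 + X) = 2*X*(178/675 + X))
-r(W) = -2*(178 + 675*(1/3113))/(675*3113) = -2*(178 + 675/3113)/(675*3113) = -2*554789/(675*3113*3113) = -1*1109578/6541269075 = -1109578/6541269075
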